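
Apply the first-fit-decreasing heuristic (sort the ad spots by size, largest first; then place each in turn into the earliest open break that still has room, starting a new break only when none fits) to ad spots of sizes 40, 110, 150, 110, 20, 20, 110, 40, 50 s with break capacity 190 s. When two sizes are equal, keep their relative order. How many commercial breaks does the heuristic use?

Sorted descending: 150, 110, 110, 110, 50, 40, 40, 20, 20.
  150 → break 1 (new)  [load 150/190]
  110 → break 2 (new)  [load 110/190]
  110 → break 3 (new)  [load 110/190]
  110 → break 4 (new)  [load 110/190]
  50 → break 2  [load 160/190]
  40 → break 1  [load 190/190]
  40 → break 3  [load 150/190]
  20 → break 2  [load 180/190]
  20 → break 3  [load 170/190]
4 commercial breaks opened.

4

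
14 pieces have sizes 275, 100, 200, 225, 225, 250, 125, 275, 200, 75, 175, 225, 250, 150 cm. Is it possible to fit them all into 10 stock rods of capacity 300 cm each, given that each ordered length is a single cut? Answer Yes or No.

Total = 2750 cm; ⌈2750/300⌉ = 10.
The bound of 10 does not rule out 10, but exhaustive search shows no assignment into 10 stock rods of capacity 300 cm exists — the minimum is 11.

No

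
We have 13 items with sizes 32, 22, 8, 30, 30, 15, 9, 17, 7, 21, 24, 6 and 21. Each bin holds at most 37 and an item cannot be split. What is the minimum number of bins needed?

Total = 32 + 30 + 30 + 24 + 22 + 21 + 21 + 17 + 15 + 9 + 8 + 7 + 6 = 242.
Lower bound: ⌈242/37⌉ = 7 bins.
A packing using 8 bins:
  bin 1: 32 = 32
  bin 2: 30 + 7 = 37
  bin 3: 30 + 6 = 36
  bin 4: 24 + 9 = 33
  bin 5: 22 + 15 = 37
  bin 6: 21 + 8 = 29
  bin 7: 21 = 21
  bin 8: 17 = 17
No arrangement into 7 bins stays within capacity, so 8 is optimal.

8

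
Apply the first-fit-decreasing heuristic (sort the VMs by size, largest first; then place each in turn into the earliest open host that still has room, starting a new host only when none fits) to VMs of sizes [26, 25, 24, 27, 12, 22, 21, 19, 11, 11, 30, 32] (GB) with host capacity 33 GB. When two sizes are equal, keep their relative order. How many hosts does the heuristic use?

Sorted descending: 32, 30, 27, 26, 25, 24, 22, 21, 19, 12, 11, 11.
  32 → host 1 (new)  [load 32/33]
  30 → host 2 (new)  [load 30/33]
  27 → host 3 (new)  [load 27/33]
  26 → host 4 (new)  [load 26/33]
  25 → host 5 (new)  [load 25/33]
  24 → host 6 (new)  [load 24/33]
  22 → host 7 (new)  [load 22/33]
  21 → host 8 (new)  [load 21/33]
  19 → host 9 (new)  [load 19/33]
  12 → host 8  [load 33/33]
  11 → host 7  [load 33/33]
  11 → host 9  [load 30/33]
9 hosts opened.

9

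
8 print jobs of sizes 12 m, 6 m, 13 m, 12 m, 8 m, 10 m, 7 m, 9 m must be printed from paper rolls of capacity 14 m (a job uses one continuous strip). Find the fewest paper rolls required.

7

Total = 13 + 12 + 12 + 10 + 9 + 8 + 7 + 6 = 77 m.
Lower bound: ⌈77/14⌉ = 6 paper rolls.
A packing using 7 paper rolls:
  roll 1: 13 = 13
  roll 2: 12 = 12
  roll 3: 12 = 12
  roll 4: 10 = 10
  roll 5: 9 = 9
  roll 6: 8 + 6 = 14
  roll 7: 7 = 7
No arrangement into 6 paper rolls stays within capacity, so 7 is optimal.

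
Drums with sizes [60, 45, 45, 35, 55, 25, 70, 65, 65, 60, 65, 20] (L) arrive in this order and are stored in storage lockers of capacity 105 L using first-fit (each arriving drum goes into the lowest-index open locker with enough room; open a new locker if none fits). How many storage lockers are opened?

8

  60 → locker 1 (new)  [load 60/105]
  45 → locker 1  [load 105/105]
  45 → locker 2 (new)  [load 45/105]
  35 → locker 2  [load 80/105]
  55 → locker 3 (new)  [load 55/105]
  25 → locker 2  [load 105/105]
  70 → locker 4 (new)  [load 70/105]
  65 → locker 5 (new)  [load 65/105]
  65 → locker 6 (new)  [load 65/105]
  60 → locker 7 (new)  [load 60/105]
  65 → locker 8 (new)  [load 65/105]
  20 → locker 3  [load 75/105]
8 storage lockers opened.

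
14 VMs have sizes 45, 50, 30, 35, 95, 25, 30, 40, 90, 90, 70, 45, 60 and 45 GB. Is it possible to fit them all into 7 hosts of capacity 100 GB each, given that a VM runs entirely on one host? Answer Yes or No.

Total = 750 GB; ⌈750/100⌉ = 8.
At least 8 hosts are required, but only 7 are allowed.

No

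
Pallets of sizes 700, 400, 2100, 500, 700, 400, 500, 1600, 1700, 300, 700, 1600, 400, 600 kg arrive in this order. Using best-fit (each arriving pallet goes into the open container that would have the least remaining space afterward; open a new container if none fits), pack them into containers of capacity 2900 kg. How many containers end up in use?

5

  700 → container 1 (new)  [load 700/2900]
  400 → container 1  [load 1100/2900]
  2100 → container 2 (new)  [load 2100/2900]
  500 → container 2  [load 2600/2900]
  700 → container 1  [load 1800/2900]
  400 → container 1  [load 2200/2900]
  500 → container 1  [load 2700/2900]
  1600 → container 3 (new)  [load 1600/2900]
  1700 → container 4 (new)  [load 1700/2900]
  300 → container 2  [load 2900/2900]
  700 → container 4  [load 2400/2900]
  1600 → container 5 (new)  [load 1600/2900]
  400 → container 4  [load 2800/2900]
  600 → container 3  [load 2200/2900]
5 containers opened.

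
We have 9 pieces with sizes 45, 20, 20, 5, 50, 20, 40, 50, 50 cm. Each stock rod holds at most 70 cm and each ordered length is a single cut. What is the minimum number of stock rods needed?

Total = 50 + 50 + 50 + 45 + 40 + 20 + 20 + 20 + 5 = 300 cm.
Lower bound: ⌈300/70⌉ = 5 stock rods.
A packing using 5 stock rods:
  stock rod 1: 50 + 20 = 70
  stock rod 2: 50 + 20 = 70
  stock rod 3: 50 + 20 = 70
  stock rod 4: 45 + 5 = 50
  stock rod 5: 40 = 40
This matches the lower bound, so 5 is optimal.

5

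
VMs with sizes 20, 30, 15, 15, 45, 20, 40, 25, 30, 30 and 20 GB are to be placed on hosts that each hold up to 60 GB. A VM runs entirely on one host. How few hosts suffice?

Total = 45 + 40 + 30 + 30 + 30 + 25 + 20 + 20 + 20 + 15 + 15 = 290 GB.
Lower bound: ⌈290/60⌉ = 5 hosts.
A packing using 5 hosts:
  host 1: 45 + 15 = 60
  host 2: 40 + 20 = 60
  host 3: 30 + 30 = 60
  host 4: 30 + 25 = 55
  host 5: 20 + 20 + 15 = 55
This matches the lower bound, so 5 is optimal.

5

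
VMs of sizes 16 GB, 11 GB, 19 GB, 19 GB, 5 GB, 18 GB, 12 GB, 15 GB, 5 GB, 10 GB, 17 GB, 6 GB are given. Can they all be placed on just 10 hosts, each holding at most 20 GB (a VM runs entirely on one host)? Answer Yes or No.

A valid assignment using 9 hosts:
  host 1: 19 = 19
  host 2: 19 = 19
  host 3: 18 = 18
  host 4: 17 = 17
  host 5: 16 = 16
  host 6: 15 + 5 = 20
  host 7: 12 + 6 = 18
  host 8: 11 + 5 = 16
  host 9: 10 = 10
That uses only 9 ≤ 10, so 10 hosts are enough.

Yes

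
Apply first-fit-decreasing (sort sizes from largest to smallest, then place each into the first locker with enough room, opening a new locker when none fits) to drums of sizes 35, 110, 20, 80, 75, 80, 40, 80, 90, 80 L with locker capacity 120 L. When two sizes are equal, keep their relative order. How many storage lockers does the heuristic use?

Sorted descending: 110, 90, 80, 80, 80, 80, 75, 40, 35, 20.
  110 → locker 1 (new)  [load 110/120]
  90 → locker 2 (new)  [load 90/120]
  80 → locker 3 (new)  [load 80/120]
  80 → locker 4 (new)  [load 80/120]
  80 → locker 5 (new)  [load 80/120]
  80 → locker 6 (new)  [load 80/120]
  75 → locker 7 (new)  [load 75/120]
  40 → locker 3  [load 120/120]
  35 → locker 4  [load 115/120]
  20 → locker 2  [load 110/120]
7 storage lockers opened.

7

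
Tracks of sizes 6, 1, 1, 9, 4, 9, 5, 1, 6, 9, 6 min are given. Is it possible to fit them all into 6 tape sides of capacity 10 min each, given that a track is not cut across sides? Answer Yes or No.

Total = 57 min; ⌈57/10⌉ = 6.
The bound of 6 does not rule out 6, but exhaustive search shows no assignment into 6 tape sides of capacity 10 min exists — the minimum is 7.

No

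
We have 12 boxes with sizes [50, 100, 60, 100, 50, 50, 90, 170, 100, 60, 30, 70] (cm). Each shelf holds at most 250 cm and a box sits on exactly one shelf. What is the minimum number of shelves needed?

4

Total = 170 + 100 + 100 + 100 + 90 + 70 + 60 + 60 + 50 + 50 + 50 + 30 = 930 cm.
Lower bound: ⌈930/250⌉ = 4 shelves.
A packing using 4 shelves:
  shelf 1: 170 + 70 = 240
  shelf 2: 100 + 100 + 50 = 250
  shelf 3: 100 + 90 + 60 = 250
  shelf 4: 60 + 50 + 50 + 30 = 190
This matches the lower bound, so 4 is optimal.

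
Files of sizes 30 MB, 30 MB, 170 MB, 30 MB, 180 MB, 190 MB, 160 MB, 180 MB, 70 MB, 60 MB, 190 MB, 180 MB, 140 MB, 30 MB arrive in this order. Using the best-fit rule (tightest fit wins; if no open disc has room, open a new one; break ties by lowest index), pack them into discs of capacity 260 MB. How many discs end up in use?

  30 → disc 1 (new)  [load 30/260]
  30 → disc 1  [load 60/260]
  170 → disc 1  [load 230/260]
  30 → disc 1  [load 260/260]
  180 → disc 2 (new)  [load 180/260]
  190 → disc 3 (new)  [load 190/260]
  160 → disc 4 (new)  [load 160/260]
  180 → disc 5 (new)  [load 180/260]
  70 → disc 3  [load 260/260]
  60 → disc 2  [load 240/260]
  190 → disc 6 (new)  [load 190/260]
  180 → disc 7 (new)  [load 180/260]
  140 → disc 8 (new)  [load 140/260]
  30 → disc 6  [load 220/260]
8 discs opened.

8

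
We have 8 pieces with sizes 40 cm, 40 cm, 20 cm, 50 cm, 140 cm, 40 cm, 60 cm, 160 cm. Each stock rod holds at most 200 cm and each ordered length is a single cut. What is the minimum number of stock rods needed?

3

Total = 160 + 140 + 60 + 50 + 40 + 40 + 40 + 20 = 550 cm.
Lower bound: ⌈550/200⌉ = 3 stock rods.
A packing using 3 stock rods:
  stock rod 1: 160 + 40 = 200
  stock rod 2: 140 + 60 = 200
  stock rod 3: 50 + 40 + 40 + 20 = 150
This matches the lower bound, so 3 is optimal.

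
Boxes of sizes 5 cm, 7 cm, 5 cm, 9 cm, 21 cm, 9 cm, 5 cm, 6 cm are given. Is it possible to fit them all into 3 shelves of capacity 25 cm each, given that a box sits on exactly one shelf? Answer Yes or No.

Yes

A valid assignment using 3 shelves:
  shelf 1: 21 = 21
  shelf 2: 9 + 9 + 7 = 25
  shelf 3: 6 + 5 + 5 + 5 = 21
Every load is within 25 cm, so 3 shelves suffice.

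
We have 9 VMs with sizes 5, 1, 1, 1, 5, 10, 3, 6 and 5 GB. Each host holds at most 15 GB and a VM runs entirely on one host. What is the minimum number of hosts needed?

Total = 10 + 6 + 5 + 5 + 5 + 3 + 1 + 1 + 1 = 37 GB.
Lower bound: ⌈37/15⌉ = 3 hosts.
A packing using 3 hosts:
  host 1: 10 + 5 = 15
  host 2: 6 + 5 + 3 + 1 = 15
  host 3: 5 + 1 + 1 = 7
This matches the lower bound, so 3 is optimal.

3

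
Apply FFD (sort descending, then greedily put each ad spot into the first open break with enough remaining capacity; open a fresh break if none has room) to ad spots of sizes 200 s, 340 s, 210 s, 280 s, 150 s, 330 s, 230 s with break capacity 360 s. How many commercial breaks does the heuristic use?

Sorted descending: 340, 330, 280, 230, 210, 200, 150.
  340 → break 1 (new)  [load 340/360]
  330 → break 2 (new)  [load 330/360]
  280 → break 3 (new)  [load 280/360]
  230 → break 4 (new)  [load 230/360]
  210 → break 5 (new)  [load 210/360]
  200 → break 6 (new)  [load 200/360]
  150 → break 5  [load 360/360]
6 commercial breaks opened.

6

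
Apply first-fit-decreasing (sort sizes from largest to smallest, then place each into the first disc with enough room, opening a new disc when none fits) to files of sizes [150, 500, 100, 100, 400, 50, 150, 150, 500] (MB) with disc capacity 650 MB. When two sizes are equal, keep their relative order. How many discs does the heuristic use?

Sorted descending: 500, 500, 400, 150, 150, 150, 100, 100, 50.
  500 → disc 1 (new)  [load 500/650]
  500 → disc 2 (new)  [load 500/650]
  400 → disc 3 (new)  [load 400/650]
  150 → disc 1  [load 650/650]
  150 → disc 2  [load 650/650]
  150 → disc 3  [load 550/650]
  100 → disc 3  [load 650/650]
  100 → disc 4 (new)  [load 100/650]
  50 → disc 4  [load 150/650]
4 discs opened.

4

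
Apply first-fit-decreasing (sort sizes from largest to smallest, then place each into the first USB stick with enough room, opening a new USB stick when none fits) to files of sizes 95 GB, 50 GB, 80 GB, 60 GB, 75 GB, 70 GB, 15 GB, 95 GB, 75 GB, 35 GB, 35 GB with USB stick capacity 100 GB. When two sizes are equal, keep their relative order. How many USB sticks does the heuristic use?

8

Sorted descending: 95, 95, 80, 75, 75, 70, 60, 50, 35, 35, 15.
  95 → USB stick 1 (new)  [load 95/100]
  95 → USB stick 2 (new)  [load 95/100]
  80 → USB stick 3 (new)  [load 80/100]
  75 → USB stick 4 (new)  [load 75/100]
  75 → USB stick 5 (new)  [load 75/100]
  70 → USB stick 6 (new)  [load 70/100]
  60 → USB stick 7 (new)  [load 60/100]
  50 → USB stick 8 (new)  [load 50/100]
  35 → USB stick 7  [load 95/100]
  35 → USB stick 8  [load 85/100]
  15 → USB stick 3  [load 95/100]
8 USB sticks opened.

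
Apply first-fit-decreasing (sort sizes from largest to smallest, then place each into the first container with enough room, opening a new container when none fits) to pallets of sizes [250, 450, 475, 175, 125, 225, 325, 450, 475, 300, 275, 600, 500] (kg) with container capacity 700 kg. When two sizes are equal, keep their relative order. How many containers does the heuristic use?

Sorted descending: 600, 500, 475, 475, 450, 450, 325, 300, 275, 250, 225, 175, 125.
  600 → container 1 (new)  [load 600/700]
  500 → container 2 (new)  [load 500/700]
  475 → container 3 (new)  [load 475/700]
  475 → container 4 (new)  [load 475/700]
  450 → container 5 (new)  [load 450/700]
  450 → container 6 (new)  [load 450/700]
  325 → container 7 (new)  [load 325/700]
  300 → container 7  [load 625/700]
  275 → container 8 (new)  [load 275/700]
  250 → container 5  [load 700/700]
  225 → container 3  [load 700/700]
  175 → container 2  [load 675/700]
  125 → container 4  [load 600/700]
8 containers opened.

8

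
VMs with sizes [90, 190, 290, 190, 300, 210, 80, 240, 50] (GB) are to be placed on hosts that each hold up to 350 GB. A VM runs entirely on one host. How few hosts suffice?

6

Total = 300 + 290 + 240 + 210 + 190 + 190 + 90 + 80 + 50 = 1640 GB.
Lower bound: ⌈1640/350⌉ = 5 hosts.
Also, 6 VMs each exceed 175 GB, and no two of those can share a host, so at least 6 hosts are needed.
A packing using 6 hosts:
  host 1: 300 + 50 = 350
  host 2: 290 = 290
  host 3: 240 + 90 = 330
  host 4: 210 + 80 = 290
  host 5: 190 = 190
  host 6: 190 = 190
This matches the lower bound, so 6 is optimal.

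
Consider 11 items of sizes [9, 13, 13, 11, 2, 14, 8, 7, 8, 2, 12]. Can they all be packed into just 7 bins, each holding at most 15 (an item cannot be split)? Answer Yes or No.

Total = 99; ⌈99/15⌉ = 7.
8 items each exceed half the capacity and cannot share a bin, forcing at least 8 bins.
At least 8 bins are required, but only 7 are allowed.

No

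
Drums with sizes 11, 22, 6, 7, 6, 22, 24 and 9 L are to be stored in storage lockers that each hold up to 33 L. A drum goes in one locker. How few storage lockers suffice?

Total = 24 + 22 + 22 + 11 + 9 + 7 + 6 + 6 = 107 L.
Lower bound: ⌈107/33⌉ = 4 storage lockers.
A packing using 4 storage lockers:
  locker 1: 24 + 9 = 33
  locker 2: 22 + 11 = 33
  locker 3: 22 + 7 = 29
  locker 4: 6 + 6 = 12
This matches the lower bound, so 4 is optimal.

4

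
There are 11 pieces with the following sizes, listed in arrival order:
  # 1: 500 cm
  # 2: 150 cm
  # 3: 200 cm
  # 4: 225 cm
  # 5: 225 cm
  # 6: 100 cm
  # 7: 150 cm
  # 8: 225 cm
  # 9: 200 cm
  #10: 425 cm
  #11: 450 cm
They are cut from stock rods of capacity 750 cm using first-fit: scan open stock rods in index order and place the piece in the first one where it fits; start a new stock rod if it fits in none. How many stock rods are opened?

  500 → stock rod 1 (new)  [load 500/750]
  150 → stock rod 1  [load 650/750]
  200 → stock rod 2 (new)  [load 200/750]
  225 → stock rod 2  [load 425/750]
  225 → stock rod 2  [load 650/750]
  100 → stock rod 1  [load 750/750]
  150 → stock rod 3 (new)  [load 150/750]
  225 → stock rod 3  [load 375/750]
  200 → stock rod 3  [load 575/750]
  425 → stock rod 4 (new)  [load 425/750]
  450 → stock rod 5 (new)  [load 450/750]
5 stock rods opened.

5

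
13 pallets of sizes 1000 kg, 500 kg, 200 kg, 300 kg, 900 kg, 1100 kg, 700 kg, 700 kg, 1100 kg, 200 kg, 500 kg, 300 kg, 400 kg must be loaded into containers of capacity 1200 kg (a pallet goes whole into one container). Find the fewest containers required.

Total = 1100 + 1100 + 1000 + 900 + 700 + 700 + 500 + 500 + 400 + 300 + 300 + 200 + 200 = 7900 kg.
Lower bound: ⌈7900/1200⌉ = 7 containers.
A packing using 7 containers:
  container 1: 1100 = 1100
  container 2: 1100 = 1100
  container 3: 1000 + 200 = 1200
  container 4: 900 + 300 = 1200
  container 5: 700 + 500 = 1200
  container 6: 700 + 500 = 1200
  container 7: 400 + 300 + 200 = 900
This matches the lower bound, so 7 is optimal.

7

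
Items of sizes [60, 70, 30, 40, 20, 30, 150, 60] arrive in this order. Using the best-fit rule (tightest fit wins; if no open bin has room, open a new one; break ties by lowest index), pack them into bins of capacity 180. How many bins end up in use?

3

  60 → bin 1 (new)  [load 60/180]
  70 → bin 1  [load 130/180]
  30 → bin 1  [load 160/180]
  40 → bin 2 (new)  [load 40/180]
  20 → bin 1  [load 180/180]
  30 → bin 2  [load 70/180]
  150 → bin 3 (new)  [load 150/180]
  60 → bin 2  [load 130/180]
3 bins opened.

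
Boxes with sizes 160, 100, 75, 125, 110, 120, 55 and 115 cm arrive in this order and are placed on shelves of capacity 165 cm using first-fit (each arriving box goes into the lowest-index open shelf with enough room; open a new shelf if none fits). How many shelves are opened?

7

  160 → shelf 1 (new)  [load 160/165]
  100 → shelf 2 (new)  [load 100/165]
  75 → shelf 3 (new)  [load 75/165]
  125 → shelf 4 (new)  [load 125/165]
  110 → shelf 5 (new)  [load 110/165]
  120 → shelf 6 (new)  [load 120/165]
  55 → shelf 2  [load 155/165]
  115 → shelf 7 (new)  [load 115/165]
7 shelves opened.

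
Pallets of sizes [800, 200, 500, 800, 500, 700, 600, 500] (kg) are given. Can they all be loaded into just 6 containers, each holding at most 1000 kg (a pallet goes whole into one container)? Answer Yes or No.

A valid assignment using 6 containers:
  container 1: 800 + 200 = 1000
  container 2: 800 = 800
  container 3: 700 = 700
  container 4: 600 = 600
  container 5: 500 + 500 = 1000
  container 6: 500 = 500
Every load is within 1000 kg, so 6 containers suffice.

Yes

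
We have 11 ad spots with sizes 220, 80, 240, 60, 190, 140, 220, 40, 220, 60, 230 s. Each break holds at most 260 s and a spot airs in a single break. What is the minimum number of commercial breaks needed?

Total = 240 + 230 + 220 + 220 + 220 + 190 + 140 + 80 + 60 + 60 + 40 = 1700 s.
Lower bound: ⌈1700/260⌉ = 7 commercial breaks.
A packing using 8 commercial breaks:
  break 1: 240 = 240
  break 2: 230 = 230
  break 3: 220 + 40 = 260
  break 4: 220 = 220
  break 5: 220 = 220
  break 6: 190 + 60 = 250
  break 7: 140 + 80 = 220
  break 8: 60 = 60
No arrangement into 7 commercial breaks stays within capacity, so 8 is optimal.

8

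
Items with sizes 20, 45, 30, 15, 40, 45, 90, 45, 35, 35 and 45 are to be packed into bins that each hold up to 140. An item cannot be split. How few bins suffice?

4

Total = 90 + 45 + 45 + 45 + 45 + 40 + 35 + 35 + 30 + 20 + 15 = 445.
Lower bound: ⌈445/140⌉ = 4 bins.
A packing using 4 bins:
  bin 1: 90 + 45 = 135
  bin 2: 45 + 45 + 45 = 135
  bin 3: 40 + 35 + 35 + 30 = 140
  bin 4: 20 + 15 = 35
This matches the lower bound, so 4 is optimal.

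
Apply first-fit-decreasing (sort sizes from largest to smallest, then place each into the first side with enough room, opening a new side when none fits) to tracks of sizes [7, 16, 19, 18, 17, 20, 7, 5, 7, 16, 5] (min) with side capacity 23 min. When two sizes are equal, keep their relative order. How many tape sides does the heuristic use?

7

Sorted descending: 20, 19, 18, 17, 16, 16, 7, 7, 7, 5, 5.
  20 → side 1 (new)  [load 20/23]
  19 → side 2 (new)  [load 19/23]
  18 → side 3 (new)  [load 18/23]
  17 → side 4 (new)  [load 17/23]
  16 → side 5 (new)  [load 16/23]
  16 → side 6 (new)  [load 16/23]
  7 → side 5  [load 23/23]
  7 → side 6  [load 23/23]
  7 → side 7 (new)  [load 7/23]
  5 → side 3  [load 23/23]
  5 → side 4  [load 22/23]
7 tape sides opened.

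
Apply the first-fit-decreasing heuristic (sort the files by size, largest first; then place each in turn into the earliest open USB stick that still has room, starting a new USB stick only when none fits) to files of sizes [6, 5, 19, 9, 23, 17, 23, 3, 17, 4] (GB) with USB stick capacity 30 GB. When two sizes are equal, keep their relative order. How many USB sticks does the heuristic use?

Sorted descending: 23, 23, 19, 17, 17, 9, 6, 5, 4, 3.
  23 → USB stick 1 (new)  [load 23/30]
  23 → USB stick 2 (new)  [load 23/30]
  19 → USB stick 3 (new)  [load 19/30]
  17 → USB stick 4 (new)  [load 17/30]
  17 → USB stick 5 (new)  [load 17/30]
  9 → USB stick 3  [load 28/30]
  6 → USB stick 1  [load 29/30]
  5 → USB stick 2  [load 28/30]
  4 → USB stick 4  [load 21/30]
  3 → USB stick 4  [load 24/30]
5 USB sticks opened.

5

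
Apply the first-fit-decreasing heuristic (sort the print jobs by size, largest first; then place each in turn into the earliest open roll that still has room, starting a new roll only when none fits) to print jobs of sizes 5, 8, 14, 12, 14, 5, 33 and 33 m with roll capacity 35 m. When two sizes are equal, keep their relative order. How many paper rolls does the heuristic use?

Sorted descending: 33, 33, 14, 14, 12, 8, 5, 5.
  33 → roll 1 (new)  [load 33/35]
  33 → roll 2 (new)  [load 33/35]
  14 → roll 3 (new)  [load 14/35]
  14 → roll 3  [load 28/35]
  12 → roll 4 (new)  [load 12/35]
  8 → roll 4  [load 20/35]
  5 → roll 3  [load 33/35]
  5 → roll 4  [load 25/35]
4 paper rolls opened.

4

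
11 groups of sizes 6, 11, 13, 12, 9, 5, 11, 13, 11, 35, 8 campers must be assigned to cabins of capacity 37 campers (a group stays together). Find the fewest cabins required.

Total = 35 + 13 + 13 + 12 + 11 + 11 + 11 + 9 + 8 + 6 + 5 = 134 campers.
Lower bound: ⌈134/37⌉ = 4 cabins.
A packing using 4 cabins:
  cabin 1: 35 = 35
  cabin 2: 13 + 13 + 11 = 37
  cabin 3: 12 + 11 + 11 = 34
  cabin 4: 9 + 8 + 6 + 5 = 28
This matches the lower bound, so 4 is optimal.

4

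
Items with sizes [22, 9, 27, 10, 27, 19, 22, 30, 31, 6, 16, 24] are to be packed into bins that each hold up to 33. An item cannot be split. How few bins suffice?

Total = 31 + 30 + 27 + 27 + 24 + 22 + 22 + 19 + 16 + 10 + 9 + 6 = 243.
Lower bound: ⌈243/33⌉ = 8 bins.
A packing using 9 bins:
  bin 1: 31 = 31
  bin 2: 30 = 30
  bin 3: 27 + 6 = 33
  bin 4: 27 = 27
  bin 5: 24 + 9 = 33
  bin 6: 22 + 10 = 32
  bin 7: 22 = 22
  bin 8: 19 = 19
  bin 9: 16 = 16
No arrangement into 8 bins stays within capacity, so 9 is optimal.

9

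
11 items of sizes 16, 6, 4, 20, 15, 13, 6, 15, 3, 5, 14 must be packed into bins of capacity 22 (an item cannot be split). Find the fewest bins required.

6

Total = 20 + 16 + 15 + 15 + 14 + 13 + 6 + 6 + 5 + 4 + 3 = 117.
Lower bound: ⌈117/22⌉ = 6 bins.
A packing using 6 bins:
  bin 1: 20 = 20
  bin 2: 16 + 6 = 22
  bin 3: 15 + 6 = 21
  bin 4: 15 + 5 = 20
  bin 5: 14 + 4 + 3 = 21
  bin 6: 13 = 13
This matches the lower bound, so 6 is optimal.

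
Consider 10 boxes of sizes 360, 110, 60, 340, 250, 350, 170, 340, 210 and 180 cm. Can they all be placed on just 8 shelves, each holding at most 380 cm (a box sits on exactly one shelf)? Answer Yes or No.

A valid assignment using 7 shelves:
  shelf 1: 360 = 360
  shelf 2: 350 = 350
  shelf 3: 340 = 340
  shelf 4: 340 = 340
  shelf 5: 250 + 110 = 360
  shelf 6: 210 + 170 = 380
  shelf 7: 180 + 60 = 240
That uses only 7 ≤ 8, so 8 shelves are enough.

Yes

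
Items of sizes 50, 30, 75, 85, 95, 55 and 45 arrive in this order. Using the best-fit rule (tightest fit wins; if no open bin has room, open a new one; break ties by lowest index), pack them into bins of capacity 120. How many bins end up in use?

  50 → bin 1 (new)  [load 50/120]
  30 → bin 1  [load 80/120]
  75 → bin 2 (new)  [load 75/120]
  85 → bin 3 (new)  [load 85/120]
  95 → bin 4 (new)  [load 95/120]
  55 → bin 5 (new)  [load 55/120]
  45 → bin 2  [load 120/120]
5 bins opened.

5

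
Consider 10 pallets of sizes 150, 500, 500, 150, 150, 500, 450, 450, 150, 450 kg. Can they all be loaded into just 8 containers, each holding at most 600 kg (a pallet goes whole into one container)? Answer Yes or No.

A valid assignment using 7 containers:
  container 1: 500 = 500
  container 2: 500 = 500
  container 3: 500 = 500
  container 4: 450 + 150 = 600
  container 5: 450 + 150 = 600
  container 6: 450 + 150 = 600
  container 7: 150 = 150
That uses only 7 ≤ 8, so 8 containers are enough.

Yes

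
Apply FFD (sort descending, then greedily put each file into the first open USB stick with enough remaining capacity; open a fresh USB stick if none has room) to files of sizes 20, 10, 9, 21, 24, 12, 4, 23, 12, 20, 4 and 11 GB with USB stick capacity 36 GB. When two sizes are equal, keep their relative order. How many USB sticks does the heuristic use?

Sorted descending: 24, 23, 21, 20, 20, 12, 12, 11, 10, 9, 4, 4.
  24 → USB stick 1 (new)  [load 24/36]
  23 → USB stick 2 (new)  [load 23/36]
  21 → USB stick 3 (new)  [load 21/36]
  20 → USB stick 4 (new)  [load 20/36]
  20 → USB stick 5 (new)  [load 20/36]
  12 → USB stick 1  [load 36/36]
  12 → USB stick 2  [load 35/36]
  11 → USB stick 3  [load 32/36]
  10 → USB stick 4  [load 30/36]
  9 → USB stick 5  [load 29/36]
  4 → USB stick 3  [load 36/36]
  4 → USB stick 4  [load 34/36]
5 USB sticks opened.

5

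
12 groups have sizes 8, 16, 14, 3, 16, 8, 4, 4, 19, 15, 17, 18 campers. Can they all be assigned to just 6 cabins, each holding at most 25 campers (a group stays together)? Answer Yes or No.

Total = 142 campers; ⌈142/25⌉ = 6.
7 groups each exceed half the capacity and cannot share a cabin, forcing at least 7 cabins.
At least 7 cabins are required, but only 6 are allowed.

No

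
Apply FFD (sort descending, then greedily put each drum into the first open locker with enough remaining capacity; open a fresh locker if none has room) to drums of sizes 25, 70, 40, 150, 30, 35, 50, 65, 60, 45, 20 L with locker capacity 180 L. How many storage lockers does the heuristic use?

Sorted descending: 150, 70, 65, 60, 50, 45, 40, 35, 30, 25, 20.
  150 → locker 1 (new)  [load 150/180]
  70 → locker 2 (new)  [load 70/180]
  65 → locker 2  [load 135/180]
  60 → locker 3 (new)  [load 60/180]
  50 → locker 3  [load 110/180]
  45 → locker 2  [load 180/180]
  40 → locker 3  [load 150/180]
  35 → locker 4 (new)  [load 35/180]
  30 → locker 1  [load 180/180]
  25 → locker 3  [load 175/180]
  20 → locker 4  [load 55/180]
4 storage lockers opened.

4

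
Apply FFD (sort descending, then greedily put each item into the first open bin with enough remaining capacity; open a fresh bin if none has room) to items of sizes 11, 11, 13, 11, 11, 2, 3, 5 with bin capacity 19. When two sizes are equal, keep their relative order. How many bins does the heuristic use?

Sorted descending: 13, 11, 11, 11, 11, 5, 3, 2.
  13 → bin 1 (new)  [load 13/19]
  11 → bin 2 (new)  [load 11/19]
  11 → bin 3 (new)  [load 11/19]
  11 → bin 4 (new)  [load 11/19]
  11 → bin 5 (new)  [load 11/19]
  5 → bin 1  [load 18/19]
  3 → bin 2  [load 14/19]
  2 → bin 2  [load 16/19]
5 bins opened.

5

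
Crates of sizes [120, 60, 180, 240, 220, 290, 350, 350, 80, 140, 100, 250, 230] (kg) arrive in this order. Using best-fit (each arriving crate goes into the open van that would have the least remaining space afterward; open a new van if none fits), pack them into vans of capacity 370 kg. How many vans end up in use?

8

  120 → van 1 (new)  [load 120/370]
  60 → van 1  [load 180/370]
  180 → van 1  [load 360/370]
  240 → van 2 (new)  [load 240/370]
  220 → van 3 (new)  [load 220/370]
  290 → van 4 (new)  [load 290/370]
  350 → van 5 (new)  [load 350/370]
  350 → van 6 (new)  [load 350/370]
  80 → van 4  [load 370/370]
  140 → van 3  [load 360/370]
  100 → van 2  [load 340/370]
  250 → van 7 (new)  [load 250/370]
  230 → van 8 (new)  [load 230/370]
8 vans opened.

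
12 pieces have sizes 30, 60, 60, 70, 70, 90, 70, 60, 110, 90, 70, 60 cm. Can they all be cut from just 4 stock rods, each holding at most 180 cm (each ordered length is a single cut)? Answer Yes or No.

Total = 840 cm; ⌈840/180⌉ = 5.
At least 5 stock rods are required, but only 4 are allowed.

No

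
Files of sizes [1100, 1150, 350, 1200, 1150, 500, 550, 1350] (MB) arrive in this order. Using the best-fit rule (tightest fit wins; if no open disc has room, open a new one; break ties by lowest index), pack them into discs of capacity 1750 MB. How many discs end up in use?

  1100 → disc 1 (new)  [load 1100/1750]
  1150 → disc 2 (new)  [load 1150/1750]
  350 → disc 2  [load 1500/1750]
  1200 → disc 3 (new)  [load 1200/1750]
  1150 → disc 4 (new)  [load 1150/1750]
  500 → disc 3  [load 1700/1750]
  550 → disc 4  [load 1700/1750]
  1350 → disc 5 (new)  [load 1350/1750]
5 discs opened.

5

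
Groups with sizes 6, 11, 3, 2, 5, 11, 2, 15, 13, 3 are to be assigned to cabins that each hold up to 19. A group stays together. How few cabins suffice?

4

Total = 15 + 13 + 11 + 11 + 6 + 5 + 3 + 3 + 2 + 2 = 71.
Lower bound: ⌈71/19⌉ = 4 cabins.
A packing using 4 cabins:
  cabin 1: 15 + 3 = 18
  cabin 2: 13 + 6 = 19
  cabin 3: 11 + 5 + 3 = 19
  cabin 4: 11 + 2 + 2 = 15
This matches the lower bound, so 4 is optimal.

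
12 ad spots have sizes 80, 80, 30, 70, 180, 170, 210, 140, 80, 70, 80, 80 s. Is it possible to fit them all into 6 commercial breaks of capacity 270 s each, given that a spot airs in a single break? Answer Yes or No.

A valid assignment using 6 commercial breaks:
  break 1: 210 + 30 = 240
  break 2: 180 + 80 = 260
  break 3: 170 + 80 = 250
  break 4: 140 + 80 = 220
  break 5: 80 + 80 + 70 = 230
  break 6: 70 = 70
Every load is within 270 s, so 6 commercial breaks suffice.

Yes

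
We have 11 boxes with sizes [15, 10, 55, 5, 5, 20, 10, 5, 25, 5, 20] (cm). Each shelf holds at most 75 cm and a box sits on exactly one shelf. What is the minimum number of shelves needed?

Total = 55 + 25 + 20 + 20 + 15 + 10 + 10 + 5 + 5 + 5 + 5 = 175 cm.
Lower bound: ⌈175/75⌉ = 3 shelves.
A packing using 3 shelves:
  shelf 1: 55 + 20 = 75
  shelf 2: 25 + 20 + 15 + 10 + 5 = 75
  shelf 3: 10 + 5 + 5 + 5 = 25
This matches the lower bound, so 3 is optimal.

3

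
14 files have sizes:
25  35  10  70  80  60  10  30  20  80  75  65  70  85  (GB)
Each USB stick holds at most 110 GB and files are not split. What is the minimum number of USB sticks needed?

8

Total = 85 + 80 + 80 + 75 + 70 + 70 + 65 + 60 + 35 + 30 + 25 + 20 + 10 + 10 = 715 GB.
Lower bound: ⌈715/110⌉ = 7 USB sticks.
Also, 8 files each exceed 55 GB, and no two of those can share a USB stick, so at least 8 USB sticks are needed.
A packing using 8 USB sticks:
  USB stick 1: 85 + 25 = 110
  USB stick 2: 80 + 30 = 110
  USB stick 3: 80 + 20 + 10 = 110
  USB stick 4: 75 + 35 = 110
  USB stick 5: 70 + 10 = 80
  USB stick 6: 70 = 70
  USB stick 7: 65 = 65
  USB stick 8: 60 = 60
This matches the lower bound, so 8 is optimal.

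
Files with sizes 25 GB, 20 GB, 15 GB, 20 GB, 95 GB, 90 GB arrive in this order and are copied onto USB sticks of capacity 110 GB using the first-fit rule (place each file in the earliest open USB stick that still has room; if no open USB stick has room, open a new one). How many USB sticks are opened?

3

  25 → USB stick 1 (new)  [load 25/110]
  20 → USB stick 1  [load 45/110]
  15 → USB stick 1  [load 60/110]
  20 → USB stick 1  [load 80/110]
  95 → USB stick 2 (new)  [load 95/110]
  90 → USB stick 3 (new)  [load 90/110]
3 USB sticks opened.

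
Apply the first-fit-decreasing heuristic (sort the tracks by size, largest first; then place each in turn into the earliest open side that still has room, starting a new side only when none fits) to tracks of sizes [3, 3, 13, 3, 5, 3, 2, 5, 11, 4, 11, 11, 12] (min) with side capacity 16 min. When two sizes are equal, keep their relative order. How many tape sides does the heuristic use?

Sorted descending: 13, 12, 11, 11, 11, 5, 5, 4, 3, 3, 3, 3, 2.
  13 → side 1 (new)  [load 13/16]
  12 → side 2 (new)  [load 12/16]
  11 → side 3 (new)  [load 11/16]
  11 → side 4 (new)  [load 11/16]
  11 → side 5 (new)  [load 11/16]
  5 → side 3  [load 16/16]
  5 → side 4  [load 16/16]
  4 → side 2  [load 16/16]
  3 → side 1  [load 16/16]
  3 → side 5  [load 14/16]
  3 → side 6 (new)  [load 3/16]
  3 → side 6  [load 6/16]
  2 → side 5  [load 16/16]
6 tape sides opened.

6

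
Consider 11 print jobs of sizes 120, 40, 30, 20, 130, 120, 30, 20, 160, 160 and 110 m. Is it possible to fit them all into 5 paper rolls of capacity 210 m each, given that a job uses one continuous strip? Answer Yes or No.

No

Total = 940 m; ⌈940/210⌉ = 5.
6 print jobs each exceed half the capacity and cannot share a roll, forcing at least 6 paper rolls.
At least 6 paper rolls are required, but only 5 are allowed.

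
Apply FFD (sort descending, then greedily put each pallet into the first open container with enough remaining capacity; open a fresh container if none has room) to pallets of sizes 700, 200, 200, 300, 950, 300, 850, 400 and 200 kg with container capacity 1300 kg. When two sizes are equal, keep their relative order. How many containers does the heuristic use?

4

Sorted descending: 950, 850, 700, 400, 300, 300, 200, 200, 200.
  950 → container 1 (new)  [load 950/1300]
  850 → container 2 (new)  [load 850/1300]
  700 → container 3 (new)  [load 700/1300]
  400 → container 2  [load 1250/1300]
  300 → container 1  [load 1250/1300]
  300 → container 3  [load 1000/1300]
  200 → container 3  [load 1200/1300]
  200 → container 4 (new)  [load 200/1300]
  200 → container 4  [load 400/1300]
4 containers opened.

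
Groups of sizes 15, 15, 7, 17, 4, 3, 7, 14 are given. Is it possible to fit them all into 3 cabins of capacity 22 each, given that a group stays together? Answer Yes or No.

No

Total = 82; ⌈82/22⌉ = 4.
At least 4 cabins are required, but only 3 are allowed.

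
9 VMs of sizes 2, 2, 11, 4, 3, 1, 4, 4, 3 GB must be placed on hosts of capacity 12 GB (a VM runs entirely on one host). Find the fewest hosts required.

Total = 11 + 4 + 4 + 4 + 3 + 3 + 2 + 2 + 1 = 34 GB.
Lower bound: ⌈34/12⌉ = 3 hosts.
A packing using 3 hosts:
  host 1: 11 + 1 = 12
  host 2: 4 + 4 + 4 = 12
  host 3: 3 + 3 + 2 + 2 = 10
This matches the lower bound, so 3 is optimal.

3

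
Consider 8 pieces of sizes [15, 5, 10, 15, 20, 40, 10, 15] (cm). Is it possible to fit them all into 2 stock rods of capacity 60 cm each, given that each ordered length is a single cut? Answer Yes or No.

No

Total = 130 cm; ⌈130/60⌉ = 3.
At least 3 stock rods are required, but only 2 are allowed.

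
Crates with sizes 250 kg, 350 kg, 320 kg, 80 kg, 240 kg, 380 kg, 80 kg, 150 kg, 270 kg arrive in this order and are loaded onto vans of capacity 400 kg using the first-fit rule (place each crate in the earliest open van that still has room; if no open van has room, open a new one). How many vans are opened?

6

  250 → van 1 (new)  [load 250/400]
  350 → van 2 (new)  [load 350/400]
  320 → van 3 (new)  [load 320/400]
  80 → van 1  [load 330/400]
  240 → van 4 (new)  [load 240/400]
  380 → van 5 (new)  [load 380/400]
  80 → van 3  [load 400/400]
  150 → van 4  [load 390/400]
  270 → van 6 (new)  [load 270/400]
6 vans opened.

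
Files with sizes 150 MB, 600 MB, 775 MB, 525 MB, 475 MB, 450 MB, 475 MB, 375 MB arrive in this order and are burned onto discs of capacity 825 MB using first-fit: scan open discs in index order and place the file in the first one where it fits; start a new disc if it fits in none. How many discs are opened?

6

  150 → disc 1 (new)  [load 150/825]
  600 → disc 1  [load 750/825]
  775 → disc 2 (new)  [load 775/825]
  525 → disc 3 (new)  [load 525/825]
  475 → disc 4 (new)  [load 475/825]
  450 → disc 5 (new)  [load 450/825]
  475 → disc 6 (new)  [load 475/825]
  375 → disc 5  [load 825/825]
6 discs opened.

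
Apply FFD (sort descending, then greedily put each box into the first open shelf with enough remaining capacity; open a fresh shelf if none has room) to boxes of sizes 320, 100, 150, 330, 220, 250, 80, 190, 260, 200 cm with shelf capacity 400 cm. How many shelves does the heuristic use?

Sorted descending: 330, 320, 260, 250, 220, 200, 190, 150, 100, 80.
  330 → shelf 1 (new)  [load 330/400]
  320 → shelf 2 (new)  [load 320/400]
  260 → shelf 3 (new)  [load 260/400]
  250 → shelf 4 (new)  [load 250/400]
  220 → shelf 5 (new)  [load 220/400]
  200 → shelf 6 (new)  [load 200/400]
  190 → shelf 6  [load 390/400]
  150 → shelf 4  [load 400/400]
  100 → shelf 3  [load 360/400]
  80 → shelf 2  [load 400/400]
6 shelves opened.

6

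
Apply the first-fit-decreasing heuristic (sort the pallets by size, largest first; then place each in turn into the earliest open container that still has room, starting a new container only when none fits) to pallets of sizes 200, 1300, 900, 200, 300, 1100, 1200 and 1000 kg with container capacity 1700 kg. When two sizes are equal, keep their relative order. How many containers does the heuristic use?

Sorted descending: 1300, 1200, 1100, 1000, 900, 300, 200, 200.
  1300 → container 1 (new)  [load 1300/1700]
  1200 → container 2 (new)  [load 1200/1700]
  1100 → container 3 (new)  [load 1100/1700]
  1000 → container 4 (new)  [load 1000/1700]
  900 → container 5 (new)  [load 900/1700]
  300 → container 1  [load 1600/1700]
  200 → container 2  [load 1400/1700]
  200 → container 2  [load 1600/1700]
5 containers opened.

5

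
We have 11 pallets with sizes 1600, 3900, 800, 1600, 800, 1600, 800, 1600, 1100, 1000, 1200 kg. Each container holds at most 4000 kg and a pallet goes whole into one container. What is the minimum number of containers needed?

5

Total = 3900 + 1600 + 1600 + 1600 + 1600 + 1200 + 1100 + 1000 + 800 + 800 + 800 = 16000 kg.
Lower bound: ⌈16000/4000⌉ = 4 containers.
A packing using 5 containers:
  container 1: 3900 = 3900
  container 2: 1600 + 1600 + 800 = 4000
  container 3: 1600 + 1600 + 800 = 4000
  container 4: 1200 + 1100 + 1000 = 3300
  container 5: 800 = 800
No arrangement into 4 containers stays within capacity, so 5 is optimal.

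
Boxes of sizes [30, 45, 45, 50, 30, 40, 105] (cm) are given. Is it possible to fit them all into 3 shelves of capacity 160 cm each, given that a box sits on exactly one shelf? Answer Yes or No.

A valid assignment using 3 shelves:
  shelf 1: 105 + 50 = 155
  shelf 2: 45 + 45 + 40 + 30 = 160
  shelf 3: 30 = 30
Every load is within 160 cm, so 3 shelves suffice.

Yes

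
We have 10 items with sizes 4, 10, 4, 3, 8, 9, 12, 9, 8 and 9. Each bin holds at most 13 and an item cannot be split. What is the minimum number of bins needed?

Total = 12 + 10 + 9 + 9 + 9 + 8 + 8 + 4 + 4 + 3 = 76.
Lower bound: ⌈76/13⌉ = 6 bins.
Also, 7 items each exceed 13/2, and no two of those can share a bin, so at least 7 bins are needed.
A packing using 7 bins:
  bin 1: 12 = 12
  bin 2: 10 + 3 = 13
  bin 3: 9 + 4 = 13
  bin 4: 9 + 4 = 13
  bin 5: 9 = 9
  bin 6: 8 = 8
  bin 7: 8 = 8
This matches the lower bound, so 7 is optimal.

7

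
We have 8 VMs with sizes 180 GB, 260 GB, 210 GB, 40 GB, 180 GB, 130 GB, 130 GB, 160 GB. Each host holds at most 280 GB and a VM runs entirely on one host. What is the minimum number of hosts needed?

Total = 260 + 210 + 180 + 180 + 160 + 130 + 130 + 40 = 1290 GB.
Lower bound: ⌈1290/280⌉ = 5 hosts.
A packing using 6 hosts:
  host 1: 260 = 260
  host 2: 210 + 40 = 250
  host 3: 180 = 180
  host 4: 180 = 180
  host 5: 160 = 160
  host 6: 130 + 130 = 260
No arrangement into 5 hosts stays within capacity, so 6 is optimal.

6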